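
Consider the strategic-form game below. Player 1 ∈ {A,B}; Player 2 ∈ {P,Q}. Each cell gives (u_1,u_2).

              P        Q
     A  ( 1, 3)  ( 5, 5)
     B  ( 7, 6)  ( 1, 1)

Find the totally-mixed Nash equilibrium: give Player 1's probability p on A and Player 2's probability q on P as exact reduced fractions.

p=5/7, q=2/5

P1 indiff ⇒ q·1+(1-q)·5 = q·7+(1-q)·1 ⇒ q(-6) = (1-q)(-4) ⇒ q = 2/5
P2 indiff ⇒ p·3+(1-p)·6 = p·5+(1-p)·1 ⇒ p(-2) = (1-p)(-5) ⇒ p = 5/7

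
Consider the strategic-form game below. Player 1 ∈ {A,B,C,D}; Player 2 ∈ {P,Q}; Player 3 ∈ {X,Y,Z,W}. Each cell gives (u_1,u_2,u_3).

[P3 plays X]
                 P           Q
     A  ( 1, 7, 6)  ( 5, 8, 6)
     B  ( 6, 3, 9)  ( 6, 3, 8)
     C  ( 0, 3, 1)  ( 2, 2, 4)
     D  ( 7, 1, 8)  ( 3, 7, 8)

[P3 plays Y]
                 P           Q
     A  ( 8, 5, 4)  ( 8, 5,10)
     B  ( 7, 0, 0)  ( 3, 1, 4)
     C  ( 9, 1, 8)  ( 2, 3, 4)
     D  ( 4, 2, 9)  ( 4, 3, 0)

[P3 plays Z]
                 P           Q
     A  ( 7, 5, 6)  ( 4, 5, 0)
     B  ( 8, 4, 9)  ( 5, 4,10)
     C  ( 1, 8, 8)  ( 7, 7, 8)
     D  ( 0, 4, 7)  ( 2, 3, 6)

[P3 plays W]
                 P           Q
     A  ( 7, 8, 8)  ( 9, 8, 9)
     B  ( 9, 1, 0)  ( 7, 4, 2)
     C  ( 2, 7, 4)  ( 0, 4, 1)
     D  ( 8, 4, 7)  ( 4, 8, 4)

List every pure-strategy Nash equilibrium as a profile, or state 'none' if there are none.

(A,P,X): not NE [P1→D gives 7>1; P2→Q gives 8>7; P3→W gives 8>6]
(A,P,Y): not NE [P1→C gives 9>8; P3→W gives 8>4]
(A,P,Z): not NE [P1→B gives 8>7; P3→W gives 8>6]
(A,P,W): not NE [P1→B gives 9>7]
(A,Q,X): not NE [P1→B gives 6>5; P3→Y gives 10>6]
(A,Q,Y): NE
(A,Q,Z): not NE [P1→C gives 7>4; P3→Y gives 10>0]
(A,Q,W): not NE [P3→Y gives 10>9]
(B,P,X): not NE [P1→D gives 7>6]
(B,P,Y): not NE [P1→C gives 9>7; P2→Q gives 1>0; P3→Z gives 9>0]
(B,P,Z): NE
(B,P,W): not NE [P2→Q gives 4>1; P3→Z gives 9>0]
(B,Q,X): not NE [P3→Z gives 10>8]
(B,Q,Y): not NE [P1→A gives 8>3; P3→Z gives 10>4]
(B,Q,Z): not NE [P1→C gives 7>5]
(B,Q,W): not NE [P1→A gives 9>7; P3→Z gives 10>2]
(C,P,X): not NE [P1→D gives 7>0; P3→Z gives 8>1]
(C,P,Y): not NE [P2→Q gives 3>1]
(C,P,Z): not NE [P1→B gives 8>1]
(C,P,W): not NE [P1→B gives 9>2; P3→Z gives 8>4]
(C,Q,X): not NE [P1→B gives 6>2; P2→P gives 3>2; P3→Z gives 8>4]
(C,Q,Y): not NE [P1→A gives 8>2; P3→Z gives 8>4]
(C,Q,Z): not NE [P2→P gives 8>7]
(C,Q,W): not NE [P1→A gives 9>0; P2→P gives 7>4; P3→Z gives 8>1]
(D,P,X): not NE [P2→Q gives 7>1; P3→Y gives 9>8]
(D,P,Y): not NE [P1→C gives 9>4; P2→Q gives 3>2]
(D,P,Z): not NE [P1→B gives 8>0; P3→Y gives 9>7]
(D,P,W): not NE [P1→B gives 9>8; P2→Q gives 8>4; P3→Y gives 9>7]
(D,Q,X): not NE [P1→B gives 6>3]
(D,Q,Y): not NE [P1→A gives 8>4; P3→X gives 8>0]
(D,Q,Z): not NE [P1→C gives 7>2; P2→P gives 4>3; P3→X gives 8>6]
(D,Q,W): not NE [P1→A gives 9>4; P3→X gives 8>4]

Nash profiles: (A,Q,Y), (B,P,Z)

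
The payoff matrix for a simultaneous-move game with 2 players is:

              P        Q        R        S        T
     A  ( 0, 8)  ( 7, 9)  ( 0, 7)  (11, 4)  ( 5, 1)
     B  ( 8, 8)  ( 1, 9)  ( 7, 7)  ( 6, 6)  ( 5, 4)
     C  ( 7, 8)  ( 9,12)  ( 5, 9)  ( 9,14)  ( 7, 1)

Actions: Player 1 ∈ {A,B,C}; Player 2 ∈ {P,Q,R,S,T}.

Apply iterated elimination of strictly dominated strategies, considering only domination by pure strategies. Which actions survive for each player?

IESDS → P1:{A,C} P2:{Q,S}

P2 drop P (Q beats it: A:9>8 B:9>8 C:12>8)
P2 drop R (Q beats it: A:9>7 B:9>7 C:12>9)
P1 drop B (C beats it: Q:9>1 S:9>6 T:7>5)
P2 drop T (Q beats it: A:9>1 C:12>1)
P1→{A,C} P2→{Q,S}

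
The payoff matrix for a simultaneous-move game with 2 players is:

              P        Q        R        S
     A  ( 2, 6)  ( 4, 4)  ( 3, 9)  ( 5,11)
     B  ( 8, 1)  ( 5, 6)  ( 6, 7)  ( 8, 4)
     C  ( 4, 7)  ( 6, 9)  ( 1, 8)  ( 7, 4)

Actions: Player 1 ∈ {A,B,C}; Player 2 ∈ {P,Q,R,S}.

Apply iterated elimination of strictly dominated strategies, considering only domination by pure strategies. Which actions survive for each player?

IESDS → P1:{B,C} P2:{Q,R}

P1 drop A (B beats it: P:8>2 Q:5>4 R:6>3 S:8>5)
P2 drop P (Q beats it: B:6>1 C:9>7)
P2 drop S (Q beats it: B:6>4 C:9>4)
P1→{B,C} P2→{Q,R}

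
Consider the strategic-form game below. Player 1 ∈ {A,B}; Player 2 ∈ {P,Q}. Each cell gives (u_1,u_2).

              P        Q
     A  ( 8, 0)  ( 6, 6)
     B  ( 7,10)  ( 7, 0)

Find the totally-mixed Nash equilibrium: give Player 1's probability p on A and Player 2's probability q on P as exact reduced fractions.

P1 indiff ⇒ q·8+(1-q)·6 = q·7+(1-q)·7 ⇒ q(1) = (1-q)(1) ⇒ q = 1/2
P2 indiff ⇒ p·0+(1-p)·10 = p·6+(1-p)·0 ⇒ p(-6) = (1-p)(-10) ⇒ p = 5/8

(p,q) = (5/8, 1/2)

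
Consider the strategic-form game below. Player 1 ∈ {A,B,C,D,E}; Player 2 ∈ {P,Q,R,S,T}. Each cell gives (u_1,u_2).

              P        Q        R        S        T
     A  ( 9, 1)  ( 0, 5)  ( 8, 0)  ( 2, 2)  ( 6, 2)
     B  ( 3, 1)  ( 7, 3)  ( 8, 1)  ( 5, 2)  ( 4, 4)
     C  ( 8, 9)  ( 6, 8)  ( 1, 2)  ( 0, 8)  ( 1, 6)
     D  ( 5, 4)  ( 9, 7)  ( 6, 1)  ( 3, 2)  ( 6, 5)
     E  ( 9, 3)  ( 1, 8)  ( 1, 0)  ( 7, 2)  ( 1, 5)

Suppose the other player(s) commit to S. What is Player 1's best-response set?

P1 best: {E}

u_1(A vs S) = 2
u_1(B vs S) = 5
u_1(C vs S) = 0
u_1(D vs S) = 3
u_1(E vs S) = 7
max payoff 7 at {E}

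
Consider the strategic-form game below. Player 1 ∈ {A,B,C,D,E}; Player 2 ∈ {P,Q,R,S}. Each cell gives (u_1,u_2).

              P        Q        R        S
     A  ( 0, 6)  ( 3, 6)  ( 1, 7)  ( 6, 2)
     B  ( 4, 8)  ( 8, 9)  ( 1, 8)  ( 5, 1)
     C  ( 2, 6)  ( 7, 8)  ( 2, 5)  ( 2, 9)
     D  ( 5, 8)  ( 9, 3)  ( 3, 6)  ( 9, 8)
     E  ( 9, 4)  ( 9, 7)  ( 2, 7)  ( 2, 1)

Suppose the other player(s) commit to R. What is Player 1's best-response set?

u_1(A vs R) = 1
u_1(B vs R) = 1
u_1(C vs R) = 2
u_1(D vs R) = 3
u_1(E vs R) = 2
max payoff 3 at {D}

P1 best: {D}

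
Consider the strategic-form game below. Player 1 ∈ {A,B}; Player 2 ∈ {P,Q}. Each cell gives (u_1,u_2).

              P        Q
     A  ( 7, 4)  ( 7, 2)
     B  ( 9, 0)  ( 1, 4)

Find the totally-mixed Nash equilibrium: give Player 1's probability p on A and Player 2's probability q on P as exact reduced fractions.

(p,q) = (2/3, 3/4)

P1 indiff ⇒ q·7+(1-q)·7 = q·9+(1-q)·1 ⇒ q(-2) = (1-q)(-6) ⇒ q = 3/4
P2 indiff ⇒ p·4+(1-p)·0 = p·2+(1-p)·4 ⇒ p(2) = (1-p)(4) ⇒ p = 2/3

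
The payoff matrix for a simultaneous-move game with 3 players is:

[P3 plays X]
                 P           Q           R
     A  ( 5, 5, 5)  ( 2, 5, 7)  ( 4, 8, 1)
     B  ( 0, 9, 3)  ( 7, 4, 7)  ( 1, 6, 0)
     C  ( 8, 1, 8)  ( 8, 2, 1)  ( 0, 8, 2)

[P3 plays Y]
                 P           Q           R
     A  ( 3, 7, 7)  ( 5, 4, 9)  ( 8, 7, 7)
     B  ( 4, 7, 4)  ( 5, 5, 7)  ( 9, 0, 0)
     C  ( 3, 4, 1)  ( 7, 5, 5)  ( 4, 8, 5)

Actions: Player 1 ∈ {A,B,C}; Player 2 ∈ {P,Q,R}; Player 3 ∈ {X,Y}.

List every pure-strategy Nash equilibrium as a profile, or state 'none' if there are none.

Nash profiles: (B,P,Y)

(A,P,X): not NE [P1→C gives 8>5; P2→R gives 8>5; P3→Y gives 7>5]
(A,P,Y): not NE [P1→B gives 4>3]
(A,Q,X): not NE [P1→C gives 8>2; P2→R gives 8>5; P3→Y gives 9>7]
(A,Q,Y): not NE [P1→C gives 7>5; P2→R gives 7>4]
(A,R,X): not NE [P3→Y gives 7>1]
(A,R,Y): not NE [P1→B gives 9>8]
(B,P,X): not NE [P1→C gives 8>0; P3→Y gives 4>3]
(B,P,Y): NE
(B,Q,X): not NE [P1→C gives 8>7; P2→P gives 9>4]
(B,Q,Y): not NE [P1→C gives 7>5; P2→P gives 7>5]
(B,R,X): not NE [P1→A gives 4>1; P2→P gives 9>6]
(B,R,Y): not NE [P2→P gives 7>0]
(C,P,X): not NE [P2→R gives 8>1]
(C,P,Y): not NE [P1→B gives 4>3; P2→R gives 8>4; P3→X gives 8>1]
(C,Q,X): not NE [P2→R gives 8>2; P3→Y gives 5>1]
(C,Q,Y): not NE [P2→R gives 8>5]
(C,R,X): not NE [P1→A gives 4>0; P3→Y gives 5>2]
(C,R,Y): not NE [P1→B gives 9>4]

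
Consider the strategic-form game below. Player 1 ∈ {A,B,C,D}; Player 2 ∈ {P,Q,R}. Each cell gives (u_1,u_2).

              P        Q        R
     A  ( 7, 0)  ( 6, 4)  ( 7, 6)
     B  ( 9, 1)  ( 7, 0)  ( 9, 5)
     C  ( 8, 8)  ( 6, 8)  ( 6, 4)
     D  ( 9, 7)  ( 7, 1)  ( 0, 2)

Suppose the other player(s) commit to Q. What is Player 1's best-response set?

u_1(A vs Q) = 6
u_1(B vs Q) = 7
u_1(C vs Q) = 6
u_1(D vs Q) = 7
max payoff 7 at {B,D}

BR_1 = {B,D}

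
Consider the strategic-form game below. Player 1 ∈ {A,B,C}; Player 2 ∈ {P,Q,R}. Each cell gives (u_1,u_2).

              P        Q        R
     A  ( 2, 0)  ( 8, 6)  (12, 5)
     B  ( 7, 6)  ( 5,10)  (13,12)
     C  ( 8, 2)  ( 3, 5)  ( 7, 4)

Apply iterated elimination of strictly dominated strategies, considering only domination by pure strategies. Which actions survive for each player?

Survivors P1:{A,B} P2:{Q,R}

P2 drop P (Q beats it: A:6>0 B:10>6 C:5>2)
P1 drop C (A beats it: Q:8>3 R:12>7)
P1→{A,B} P2→{Q,R}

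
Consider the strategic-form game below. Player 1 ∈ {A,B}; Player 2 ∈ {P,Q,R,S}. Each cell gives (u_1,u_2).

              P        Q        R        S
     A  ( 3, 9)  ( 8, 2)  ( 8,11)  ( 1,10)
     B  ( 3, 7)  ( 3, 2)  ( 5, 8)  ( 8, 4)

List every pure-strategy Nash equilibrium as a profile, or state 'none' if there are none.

Nash profiles: (A,R)

(A,P): not NE [P2→R gives 11>9]
(A,Q): not NE [P2→R gives 11>2]
(A,R): NE
(A,S): not NE [P1→B gives 8>1; P2→R gives 11>10]
(B,P): not NE [P2→R gives 8>7]
(B,Q): not NE [P1→A gives 8>3; P2→R gives 8>2]
(B,R): not NE [P1→A gives 8>5]
(B,S): not NE [P2→R gives 8>4]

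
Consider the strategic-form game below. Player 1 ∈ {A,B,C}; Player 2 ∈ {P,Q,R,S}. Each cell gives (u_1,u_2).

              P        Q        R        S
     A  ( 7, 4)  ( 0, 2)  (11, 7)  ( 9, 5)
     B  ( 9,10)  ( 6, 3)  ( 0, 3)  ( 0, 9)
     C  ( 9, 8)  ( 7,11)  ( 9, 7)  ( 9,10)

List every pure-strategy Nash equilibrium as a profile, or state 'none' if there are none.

Nash profiles: (A,R), (B,P), (C,Q)

(A,P): not NE [P1→C gives 9>7; P2→R gives 7>4]
(A,Q): not NE [P1→C gives 7>0; P2→R gives 7>2]
(A,R): NE
(A,S): not NE [P2→R gives 7>5]
(B,P): NE
(B,Q): not NE [P1→C gives 7>6; P2→P gives 10>3]
(B,R): not NE [P1→A gives 11>0; P2→P gives 10>3]
(B,S): not NE [P1→C gives 9>0; P2→P gives 10>9]
(C,P): not NE [P2→Q gives 11>8]
(C,Q): NE
(C,R): not NE [P1→A gives 11>9; P2→Q gives 11>7]
(C,S): not NE [P2→Q gives 11>10]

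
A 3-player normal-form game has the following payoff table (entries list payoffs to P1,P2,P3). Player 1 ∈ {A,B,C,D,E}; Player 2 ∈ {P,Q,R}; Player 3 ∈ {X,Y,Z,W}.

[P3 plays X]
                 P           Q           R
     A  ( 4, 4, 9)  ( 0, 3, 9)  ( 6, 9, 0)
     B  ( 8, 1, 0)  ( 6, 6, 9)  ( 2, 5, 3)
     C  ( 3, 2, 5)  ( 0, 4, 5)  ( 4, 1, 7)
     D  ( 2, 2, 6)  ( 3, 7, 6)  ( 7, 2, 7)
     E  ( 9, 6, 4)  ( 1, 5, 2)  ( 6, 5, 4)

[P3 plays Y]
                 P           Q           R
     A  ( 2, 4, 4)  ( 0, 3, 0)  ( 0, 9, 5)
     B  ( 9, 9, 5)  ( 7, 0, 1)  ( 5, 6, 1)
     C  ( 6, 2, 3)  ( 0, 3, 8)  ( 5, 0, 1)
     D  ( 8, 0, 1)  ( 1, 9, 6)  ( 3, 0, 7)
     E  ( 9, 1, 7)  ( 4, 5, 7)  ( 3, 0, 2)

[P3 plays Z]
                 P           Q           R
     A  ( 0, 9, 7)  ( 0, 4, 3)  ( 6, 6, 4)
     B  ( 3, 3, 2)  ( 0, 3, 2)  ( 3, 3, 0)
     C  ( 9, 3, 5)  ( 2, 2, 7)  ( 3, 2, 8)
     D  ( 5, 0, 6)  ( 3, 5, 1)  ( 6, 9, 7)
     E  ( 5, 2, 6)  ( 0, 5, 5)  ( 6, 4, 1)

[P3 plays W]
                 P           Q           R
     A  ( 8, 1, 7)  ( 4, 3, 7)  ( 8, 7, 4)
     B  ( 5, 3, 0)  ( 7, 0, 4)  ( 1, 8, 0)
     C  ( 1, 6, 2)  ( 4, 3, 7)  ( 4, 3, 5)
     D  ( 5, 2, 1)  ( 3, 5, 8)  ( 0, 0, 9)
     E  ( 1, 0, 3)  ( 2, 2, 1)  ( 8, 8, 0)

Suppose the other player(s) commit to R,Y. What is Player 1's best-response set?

u_1(A vs R,Y) = 0
u_1(B vs R,Y) = 5
u_1(C vs R,Y) = 5
u_1(D vs R,Y) = 3
u_1(E vs R,Y) = 3
max payoff 5 at {B,C}

P1 best: {B,C}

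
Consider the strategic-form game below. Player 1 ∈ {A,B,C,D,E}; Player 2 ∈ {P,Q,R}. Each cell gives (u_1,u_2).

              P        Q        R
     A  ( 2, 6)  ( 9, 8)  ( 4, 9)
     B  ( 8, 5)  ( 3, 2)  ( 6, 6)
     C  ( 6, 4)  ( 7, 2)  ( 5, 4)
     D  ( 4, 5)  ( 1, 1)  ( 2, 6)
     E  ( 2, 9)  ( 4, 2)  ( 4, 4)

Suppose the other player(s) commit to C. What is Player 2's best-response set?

P2 best: {P,R}

u_2(P vs C) = 4
u_2(Q vs C) = 2
u_2(R vs C) = 4
max payoff 4 at {P,R}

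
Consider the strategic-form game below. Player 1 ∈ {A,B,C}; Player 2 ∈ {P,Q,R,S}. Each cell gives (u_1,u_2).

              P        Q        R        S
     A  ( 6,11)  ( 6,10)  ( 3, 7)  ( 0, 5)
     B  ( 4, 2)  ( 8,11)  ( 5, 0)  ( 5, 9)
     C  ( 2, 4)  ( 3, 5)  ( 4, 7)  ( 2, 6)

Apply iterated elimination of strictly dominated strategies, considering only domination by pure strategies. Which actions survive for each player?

Survivors P1:{A,B} P2:{P,Q}

P1 drop C (B beats it: P:4>2 Q:8>3 R:5>4 S:5>2)
P2 drop R (P beats it: A:11>7 B:2>0)
P2 drop S (Q beats it: A:10>5 B:11>9)
P1→{A,B} P2→{P,Q}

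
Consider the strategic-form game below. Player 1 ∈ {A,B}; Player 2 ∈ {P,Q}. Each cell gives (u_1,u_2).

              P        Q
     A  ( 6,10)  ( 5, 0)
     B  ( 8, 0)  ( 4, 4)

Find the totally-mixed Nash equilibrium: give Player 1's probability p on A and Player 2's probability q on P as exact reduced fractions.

P1 indiff ⇒ q·6+(1-q)·5 = q·8+(1-q)·4 ⇒ q(-2) = (1-q)(-1) ⇒ q = 1/3
P2 indiff ⇒ p·10+(1-p)·0 = p·0+(1-p)·4 ⇒ p(10) = (1-p)(4) ⇒ p = 2/7

p=2/7, q=1/3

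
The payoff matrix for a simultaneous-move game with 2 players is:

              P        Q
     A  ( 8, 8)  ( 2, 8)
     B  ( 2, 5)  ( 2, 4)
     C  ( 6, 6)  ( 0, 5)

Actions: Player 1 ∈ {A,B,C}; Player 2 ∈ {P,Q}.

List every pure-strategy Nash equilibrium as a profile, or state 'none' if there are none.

Nash profiles: (A,P), (A,Q)

(A,P): NE
(A,Q): NE
(B,P): not NE [P1→A gives 8>2]
(B,Q): not NE [P2→P gives 5>4]
(C,P): not NE [P1→A gives 8>6]
(C,Q): not NE [P1→B gives 2>0; P2→P gives 6>5]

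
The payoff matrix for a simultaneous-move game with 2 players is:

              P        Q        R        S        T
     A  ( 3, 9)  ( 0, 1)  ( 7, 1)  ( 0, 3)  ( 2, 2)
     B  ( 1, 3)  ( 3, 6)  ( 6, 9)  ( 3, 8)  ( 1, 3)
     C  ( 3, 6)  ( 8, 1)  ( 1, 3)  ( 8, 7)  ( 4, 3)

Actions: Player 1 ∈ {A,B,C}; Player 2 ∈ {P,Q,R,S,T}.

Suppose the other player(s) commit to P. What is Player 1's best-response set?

P1 best: {A,C}

u_1(A vs P) = 3
u_1(B vs P) = 1
u_1(C vs P) = 3
max payoff 3 at {A,C}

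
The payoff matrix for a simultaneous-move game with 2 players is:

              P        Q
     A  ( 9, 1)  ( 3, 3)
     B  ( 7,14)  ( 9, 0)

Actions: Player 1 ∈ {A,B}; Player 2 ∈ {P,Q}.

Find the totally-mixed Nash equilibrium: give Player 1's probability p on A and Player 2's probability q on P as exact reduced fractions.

p=7/8, q=3/4

P1 indiff ⇒ q·9+(1-q)·3 = q·7+(1-q)·9 ⇒ q(2) = (1-q)(6) ⇒ q = 3/4
P2 indiff ⇒ p·1+(1-p)·14 = p·3+(1-p)·0 ⇒ p(-2) = (1-p)(-14) ⇒ p = 7/8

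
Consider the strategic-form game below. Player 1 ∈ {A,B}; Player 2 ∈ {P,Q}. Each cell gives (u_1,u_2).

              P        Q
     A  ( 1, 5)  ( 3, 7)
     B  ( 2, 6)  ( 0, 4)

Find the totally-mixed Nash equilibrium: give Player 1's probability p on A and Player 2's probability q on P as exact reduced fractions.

P1 mixes 1/2 on A; P2 mixes 3/4 on P

P1 indiff ⇒ q·1+(1-q)·3 = q·2+(1-q)·0 ⇒ q(-1) = (1-q)(-3) ⇒ q = 3/4
P2 indiff ⇒ p·5+(1-p)·6 = p·7+(1-p)·4 ⇒ p(-2) = (1-p)(-2) ⇒ p = 1/2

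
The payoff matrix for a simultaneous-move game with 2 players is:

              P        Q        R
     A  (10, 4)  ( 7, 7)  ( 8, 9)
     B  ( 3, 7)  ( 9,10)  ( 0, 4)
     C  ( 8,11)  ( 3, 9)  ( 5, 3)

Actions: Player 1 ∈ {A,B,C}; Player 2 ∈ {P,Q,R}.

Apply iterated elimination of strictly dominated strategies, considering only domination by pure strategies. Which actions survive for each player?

IESDS → P1:{A,B} P2:{Q,R}

P1 drop C (A beats it: P:10>8 Q:7>3 R:8>5)
P2 drop P (Q beats it: A:7>4 B:10>7)
P1→{A,B} P2→{Q,R}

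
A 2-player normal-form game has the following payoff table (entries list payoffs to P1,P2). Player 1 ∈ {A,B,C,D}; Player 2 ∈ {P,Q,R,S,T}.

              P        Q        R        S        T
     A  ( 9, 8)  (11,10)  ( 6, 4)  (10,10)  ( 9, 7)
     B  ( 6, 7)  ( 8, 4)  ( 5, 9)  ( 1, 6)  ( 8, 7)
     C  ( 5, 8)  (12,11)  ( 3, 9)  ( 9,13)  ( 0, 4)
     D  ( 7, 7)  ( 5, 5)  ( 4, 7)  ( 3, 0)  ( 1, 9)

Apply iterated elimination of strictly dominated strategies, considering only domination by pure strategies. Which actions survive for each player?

IESDS → P1:{A,C} P2:{Q,S}

P1 drop B (A beats it: P:9>6 Q:11>8 R:6>5 S:10>1 T:9>8)
P1 drop D (A beats it: P:9>7 Q:11>5 R:6>4 S:10>3 T:9>1)
P2 drop P (Q beats it: A:10>8 C:11>8)
P2 drop R (Q beats it: A:10>4 C:11>9)
P2 drop T (Q beats it: A:10>7 C:11>4)
P1→{A,C} P2→{Q,S}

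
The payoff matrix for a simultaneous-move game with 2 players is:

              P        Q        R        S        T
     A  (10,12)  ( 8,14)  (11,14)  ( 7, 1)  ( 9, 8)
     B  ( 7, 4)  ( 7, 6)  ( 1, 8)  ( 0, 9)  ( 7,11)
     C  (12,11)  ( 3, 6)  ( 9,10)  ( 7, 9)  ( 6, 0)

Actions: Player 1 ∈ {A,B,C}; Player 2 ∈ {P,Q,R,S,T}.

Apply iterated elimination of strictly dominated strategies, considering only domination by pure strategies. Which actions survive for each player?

Remaining: P1:{A,C} P2:{P,Q,R}

P1 drop B (A beats it: P:10>7 Q:8>7 R:11>1 S:7>0 T:9>7)
P2 drop S (P beats it: A:12>1 C:11>9)
P2 drop T (P beats it: A:12>8 C:11>0)
P1→{A,C} P2→{P,Q,R}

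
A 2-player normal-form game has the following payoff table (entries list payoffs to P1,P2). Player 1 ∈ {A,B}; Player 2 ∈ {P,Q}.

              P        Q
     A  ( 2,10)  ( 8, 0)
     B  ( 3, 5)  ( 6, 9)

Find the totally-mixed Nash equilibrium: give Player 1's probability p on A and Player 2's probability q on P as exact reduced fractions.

P1 indiff ⇒ q·2+(1-q)·8 = q·3+(1-q)·6 ⇒ q(-1) = (1-q)(-2) ⇒ q = 2/3
P2 indiff ⇒ p·10+(1-p)·5 = p·0+(1-p)·9 ⇒ p(10) = (1-p)(4) ⇒ p = 2/7

P1 mixes 2/7 on A; P2 mixes 2/3 on P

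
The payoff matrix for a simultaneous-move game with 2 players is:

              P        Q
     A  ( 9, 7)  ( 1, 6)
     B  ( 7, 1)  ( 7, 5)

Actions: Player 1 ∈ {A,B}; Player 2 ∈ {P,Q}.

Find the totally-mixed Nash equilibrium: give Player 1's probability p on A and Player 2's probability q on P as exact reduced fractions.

P1 indiff ⇒ q·9+(1-q)·1 = q·7+(1-q)·7 ⇒ q(2) = (1-q)(6) ⇒ q = 3/4
P2 indiff ⇒ p·7+(1-p)·1 = p·6+(1-p)·5 ⇒ p(1) = (1-p)(4) ⇒ p = 4/5

(p,q) = (4/5, 3/4)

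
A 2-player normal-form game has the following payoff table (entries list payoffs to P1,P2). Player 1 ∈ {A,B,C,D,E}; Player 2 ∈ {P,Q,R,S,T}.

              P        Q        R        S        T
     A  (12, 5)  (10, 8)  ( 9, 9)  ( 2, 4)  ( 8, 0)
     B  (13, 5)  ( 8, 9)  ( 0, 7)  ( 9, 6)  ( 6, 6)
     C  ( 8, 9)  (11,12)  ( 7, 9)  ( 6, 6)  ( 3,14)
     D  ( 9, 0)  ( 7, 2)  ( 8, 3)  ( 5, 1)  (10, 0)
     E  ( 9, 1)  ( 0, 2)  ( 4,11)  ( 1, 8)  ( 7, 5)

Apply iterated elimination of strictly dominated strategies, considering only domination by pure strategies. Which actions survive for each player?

P1 drop E (A beats it: P:12>9 Q:10>0 R:9>4 S:2>1 T:8>7)
P2 drop P (Q beats it: A:8>5 B:9>5 C:12>9 D:2>0)
P2 drop S (Q beats it: A:8>4 B:9>6 C:12>6 D:2>1)
P1 drop B (A beats it: Q:10>8 R:9>0 T:8>6)
P1→{A,C,D} P2→{Q,R,T}

Remaining: P1:{A,C,D} P2:{Q,R,T}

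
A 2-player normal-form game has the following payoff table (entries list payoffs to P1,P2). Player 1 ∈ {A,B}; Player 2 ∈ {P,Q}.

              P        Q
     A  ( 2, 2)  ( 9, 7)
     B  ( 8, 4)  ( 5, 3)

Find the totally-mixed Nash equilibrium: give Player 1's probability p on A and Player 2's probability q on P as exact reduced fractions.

P1 indiff ⇒ q·2+(1-q)·9 = q·8+(1-q)·5 ⇒ q(-6) = (1-q)(-4) ⇒ q = 2/5
P2 indiff ⇒ p·2+(1-p)·4 = p·7+(1-p)·3 ⇒ p(-5) = (1-p)(-1) ⇒ p = 1/6

p=1/6, q=2/5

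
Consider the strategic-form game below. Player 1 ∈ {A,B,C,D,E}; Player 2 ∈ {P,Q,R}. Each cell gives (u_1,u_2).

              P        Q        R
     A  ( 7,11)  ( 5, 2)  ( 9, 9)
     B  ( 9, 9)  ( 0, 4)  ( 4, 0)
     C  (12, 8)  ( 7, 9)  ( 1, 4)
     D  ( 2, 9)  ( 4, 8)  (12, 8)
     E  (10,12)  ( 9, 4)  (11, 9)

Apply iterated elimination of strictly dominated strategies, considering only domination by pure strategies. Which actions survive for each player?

P1 drop A (E beats it: P:10>7 Q:9>5 R:11>9)
P1 drop B (E beats it: P:10>9 Q:9>0 R:11>4)
P2 drop R (P beats it: C:8>4 D:9>8 E:12>9)
P1 drop D (C beats it: P:12>2 Q:7>4)
P1→{C,E} P2→{P,Q}

Survivors P1:{C,E} P2:{P,Q}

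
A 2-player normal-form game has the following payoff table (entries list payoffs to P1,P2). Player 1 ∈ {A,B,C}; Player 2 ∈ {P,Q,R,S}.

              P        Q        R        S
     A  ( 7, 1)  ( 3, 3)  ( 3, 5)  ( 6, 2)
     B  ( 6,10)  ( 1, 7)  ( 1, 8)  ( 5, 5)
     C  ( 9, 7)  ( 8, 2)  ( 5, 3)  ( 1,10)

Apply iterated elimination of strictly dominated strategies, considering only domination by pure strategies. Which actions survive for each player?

Survivors P1:{A,C} P2:{R,S}

P1 drop B (A beats it: P:7>6 Q:3>1 R:3>1 S:6>5)
P2 drop P (S beats it: A:2>1 C:10>7)
P2 drop Q (R beats it: A:5>3 C:3>2)
P1→{A,C} P2→{R,S}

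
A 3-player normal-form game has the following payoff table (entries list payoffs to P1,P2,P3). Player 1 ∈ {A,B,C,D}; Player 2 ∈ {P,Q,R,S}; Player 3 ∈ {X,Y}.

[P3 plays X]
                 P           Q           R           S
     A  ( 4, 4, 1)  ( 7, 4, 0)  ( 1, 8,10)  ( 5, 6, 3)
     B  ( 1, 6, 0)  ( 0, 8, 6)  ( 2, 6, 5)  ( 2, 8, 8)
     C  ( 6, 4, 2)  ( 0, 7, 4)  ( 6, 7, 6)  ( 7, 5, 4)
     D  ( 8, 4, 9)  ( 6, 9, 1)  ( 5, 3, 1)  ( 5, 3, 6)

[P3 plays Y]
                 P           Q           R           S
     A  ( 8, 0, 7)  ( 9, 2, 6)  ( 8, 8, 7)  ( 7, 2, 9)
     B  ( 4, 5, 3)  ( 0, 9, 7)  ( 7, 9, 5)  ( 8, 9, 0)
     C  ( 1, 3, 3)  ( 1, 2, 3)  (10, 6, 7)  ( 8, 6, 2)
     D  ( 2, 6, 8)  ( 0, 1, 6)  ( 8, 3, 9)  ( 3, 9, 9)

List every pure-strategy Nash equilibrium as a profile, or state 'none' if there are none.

PSNE = {(C,R,Y)}

(A,P,X): not NE [P1→D gives 8>4; P2→R gives 8>4; P3→Y gives 7>1]
(A,P,Y): not NE [P2→R gives 8>0]
(A,Q,X): not NE [P2→R gives 8>4; P3→Y gives 6>0]
(A,Q,Y): not NE [P2→R gives 8>2]
(A,R,X): not NE [P1→C gives 6>1]
(A,R,Y): not NE [P1→C gives 10>8; P3→X gives 10>7]
(A,S,X): not NE [P1→C gives 7>5; P2→R gives 8>6; P3→Y gives 9>3]
(A,S,Y): not NE [P1→C gives 8>7; P2→R gives 8>2]
(B,P,X): not NE [P1→D gives 8>1; P2→S gives 8>6; P3→Y gives 3>0]
(B,P,Y): not NE [P1→A gives 8>4; P2→S gives 9>5]
(B,Q,X): not NE [P1→A gives 7>0; P3→Y gives 7>6]
(B,Q,Y): not NE [P1→A gives 9>0]
(B,R,X): not NE [P1→C gives 6>2; P2→S gives 8>6]
(B,R,Y): not NE [P1→C gives 10>7]
(B,S,X): not NE [P1→C gives 7>2]
(B,S,Y): not NE [P3→X gives 8>0]
(C,P,X): not NE [P1→D gives 8>6; P2→R gives 7>4; P3→Y gives 3>2]
(C,P,Y): not NE [P1→A gives 8>1; P2→S gives 6>3]
(C,Q,X): not NE [P1→A gives 7>0]
(C,Q,Y): not NE [P1→A gives 9>1; P2→S gives 6>2; P3→X gives 4>3]
(C,R,X): not NE [P3→Y gives 7>6]
(C,R,Y): NE
(C,S,X): not NE [P2→R gives 7>5]
(C,S,Y): not NE [P3→X gives 4>2]
(D,P,X): not NE [P2→Q gives 9>4]
(D,P,Y): not NE [P1→A gives 8>2; P2→S gives 9>6; P3→X gives 9>8]
(D,Q,X): not NE [P1→A gives 7>6; P3→Y gives 6>1]
(D,Q,Y): not NE [P1→A gives 9>0; P2→S gives 9>1]
(D,R,X): not NE [P1→C gives 6>5; P2→Q gives 9>3; P3→Y gives 9>1]
(D,R,Y): not NE [P1→C gives 10>8; P2→S gives 9>3]
(D,S,X): not NE [P1→C gives 7>5; P2→Q gives 9>3; P3→Y gives 9>6]
(D,S,Y): not NE [P1→C gives 8>3]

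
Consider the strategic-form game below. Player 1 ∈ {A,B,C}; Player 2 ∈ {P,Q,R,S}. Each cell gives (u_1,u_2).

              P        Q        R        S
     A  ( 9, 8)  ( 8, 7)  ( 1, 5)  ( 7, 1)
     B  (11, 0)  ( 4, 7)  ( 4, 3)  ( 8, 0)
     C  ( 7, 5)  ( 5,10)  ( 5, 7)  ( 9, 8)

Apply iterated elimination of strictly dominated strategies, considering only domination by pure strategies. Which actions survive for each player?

P2 drop R (Q beats it: A:7>5 B:7>3 C:10>7)
P2 drop S (Q beats it: A:7>1 B:7>0 C:10>8)
P1 drop C (A beats it: P:9>7 Q:8>5)
P1→{A,B} P2→{P,Q}

IESDS → P1:{A,B} P2:{P,Q}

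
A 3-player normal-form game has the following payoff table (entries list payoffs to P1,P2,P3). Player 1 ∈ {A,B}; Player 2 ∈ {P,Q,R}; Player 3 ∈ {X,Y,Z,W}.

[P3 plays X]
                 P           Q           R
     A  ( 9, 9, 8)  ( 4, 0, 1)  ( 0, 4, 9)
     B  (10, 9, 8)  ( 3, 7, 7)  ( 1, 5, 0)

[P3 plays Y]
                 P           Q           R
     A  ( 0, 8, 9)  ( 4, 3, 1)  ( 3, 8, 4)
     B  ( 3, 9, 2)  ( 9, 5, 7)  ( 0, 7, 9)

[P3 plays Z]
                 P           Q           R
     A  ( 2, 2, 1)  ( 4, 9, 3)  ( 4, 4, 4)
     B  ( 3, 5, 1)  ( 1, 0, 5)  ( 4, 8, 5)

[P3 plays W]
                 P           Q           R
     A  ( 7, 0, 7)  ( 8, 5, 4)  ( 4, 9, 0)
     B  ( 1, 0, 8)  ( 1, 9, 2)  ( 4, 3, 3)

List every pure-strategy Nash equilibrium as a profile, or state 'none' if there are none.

(A,P,X): not NE [P1→B gives 10>9; P3→Y gives 9>8]
(A,P,Y): not NE [P1→B gives 3>0]
(A,P,Z): not NE [P1→B gives 3>2; P2→Q gives 9>2; P3→Y gives 9>1]
(A,P,W): not NE [P2→R gives 9>0; P3→Y gives 9>7]
(A,Q,X): not NE [P2→P gives 9>0; P3→W gives 4>1]
(A,Q,Y): not NE [P1→B gives 9>4; P2→R gives 8>3; P3→W gives 4>1]
(A,Q,Z): not NE [P3→W gives 4>3]
(A,Q,W): not NE [P2→R gives 9>5]
(A,R,X): not NE [P1→B gives 1>0; P2→P gives 9>4]
(A,R,Y): not NE [P3→X gives 9>4]
(A,R,Z): not NE [P2→Q gives 9>4; P3→X gives 9>4]
(A,R,W): not NE [P3→X gives 9>0]
(B,P,X): NE
(B,P,Y): not NE [P3→W gives 8>2]
(B,P,Z): not NE [P2→R gives 8>5; P3→W gives 8>1]
(B,P,W): not NE [P1→A gives 7>1; P2→Q gives 9>0]
(B,Q,X): not NE [P1→A gives 4>3; P2→P gives 9>7]
(B,Q,Y): not NE [P2→P gives 9>5]
(B,Q,Z): not NE [P1→A gives 4>1; P2→R gives 8>0; P3→Y gives 7>5]
(B,Q,W): not NE [P1→A gives 8>1; P3→Y gives 7>2]
(B,R,X): not NE [P2→P gives 9>5; P3→Y gives 9>0]
(B,R,Y): not NE [P1→A gives 3>0; P2→P gives 9>7]
(B,R,Z): not NE [P3→Y gives 9>5]
(B,R,W): not NE [P2→Q gives 9>3; P3→Y gives 9>3]

PSNE = {(B,P,X)}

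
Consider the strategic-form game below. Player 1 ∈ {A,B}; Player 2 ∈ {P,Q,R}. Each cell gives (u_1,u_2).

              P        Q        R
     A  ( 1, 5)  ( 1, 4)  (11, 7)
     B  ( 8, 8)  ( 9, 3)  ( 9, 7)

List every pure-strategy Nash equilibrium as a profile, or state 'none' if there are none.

(A,P): not NE [P1→B gives 8>1; P2→R gives 7>5]
(A,Q): not NE [P1→B gives 9>1; P2→R gives 7>4]
(A,R): NE
(B,P): NE
(B,Q): not NE [P2→P gives 8>3]
(B,R): not NE [P1→A gives 11>9; P2→P gives 8>7]

Nash profiles: (A,R), (B,P)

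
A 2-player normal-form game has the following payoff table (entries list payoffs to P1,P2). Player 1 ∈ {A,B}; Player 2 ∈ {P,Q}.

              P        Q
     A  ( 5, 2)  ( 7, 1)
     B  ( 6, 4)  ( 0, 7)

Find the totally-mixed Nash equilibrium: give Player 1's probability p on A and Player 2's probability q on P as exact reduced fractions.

P1 indiff ⇒ q·5+(1-q)·7 = q·6+(1-q)·0 ⇒ q(-1) = (1-q)(-7) ⇒ q = 7/8
P2 indiff ⇒ p·2+(1-p)·4 = p·1+(1-p)·7 ⇒ p(1) = (1-p)(3) ⇒ p = 3/4

p=3/4, q=7/8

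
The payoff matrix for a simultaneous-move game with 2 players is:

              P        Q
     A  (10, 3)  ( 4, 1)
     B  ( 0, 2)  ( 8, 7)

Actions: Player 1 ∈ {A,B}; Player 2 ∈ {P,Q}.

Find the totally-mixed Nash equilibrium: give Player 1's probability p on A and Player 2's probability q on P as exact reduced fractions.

P1 indiff ⇒ q·10+(1-q)·4 = q·0+(1-q)·8 ⇒ q(10) = (1-q)(4) ⇒ q = 2/7
P2 indiff ⇒ p·3+(1-p)·2 = p·1+(1-p)·7 ⇒ p(2) = (1-p)(5) ⇒ p = 5/7

P1 mixes 5/7 on A; P2 mixes 2/7 on P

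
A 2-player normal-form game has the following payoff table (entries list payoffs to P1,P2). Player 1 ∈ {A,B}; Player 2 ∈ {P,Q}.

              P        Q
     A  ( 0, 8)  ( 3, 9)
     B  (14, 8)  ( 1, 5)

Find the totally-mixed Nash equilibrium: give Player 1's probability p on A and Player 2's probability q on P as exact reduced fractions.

p=3/4, q=1/8

P1 indiff ⇒ q·0+(1-q)·3 = q·14+(1-q)·1 ⇒ q(-14) = (1-q)(-2) ⇒ q = 1/8
P2 indiff ⇒ p·8+(1-p)·8 = p·9+(1-p)·5 ⇒ p(-1) = (1-p)(-3) ⇒ p = 3/4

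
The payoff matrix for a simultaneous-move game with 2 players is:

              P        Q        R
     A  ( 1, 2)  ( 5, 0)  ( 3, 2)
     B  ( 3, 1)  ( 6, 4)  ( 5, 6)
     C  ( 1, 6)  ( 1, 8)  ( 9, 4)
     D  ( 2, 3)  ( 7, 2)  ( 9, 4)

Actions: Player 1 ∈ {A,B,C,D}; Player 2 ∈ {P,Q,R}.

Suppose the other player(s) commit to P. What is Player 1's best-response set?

P1 best: {B}

u_1(A vs P) = 1
u_1(B vs P) = 3
u_1(C vs P) = 1
u_1(D vs P) = 2
max payoff 3 at {B}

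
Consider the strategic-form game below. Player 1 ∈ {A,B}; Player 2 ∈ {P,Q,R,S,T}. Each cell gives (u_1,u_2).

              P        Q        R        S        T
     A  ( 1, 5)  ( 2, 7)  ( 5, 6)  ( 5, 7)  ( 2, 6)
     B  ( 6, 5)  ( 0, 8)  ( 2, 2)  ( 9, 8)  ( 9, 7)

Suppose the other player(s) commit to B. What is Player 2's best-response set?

BR_2 = {Q,S}

u_2(P vs B) = 5
u_2(Q vs B) = 8
u_2(R vs B) = 2
u_2(S vs B) = 8
u_2(T vs B) = 7
max payoff 8 at {Q,S}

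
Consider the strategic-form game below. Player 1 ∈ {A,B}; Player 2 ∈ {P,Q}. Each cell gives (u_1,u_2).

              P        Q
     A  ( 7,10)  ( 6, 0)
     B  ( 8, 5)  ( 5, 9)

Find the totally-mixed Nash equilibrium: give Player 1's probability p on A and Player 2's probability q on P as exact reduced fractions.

P1 indiff ⇒ q·7+(1-q)·6 = q·8+(1-q)·5 ⇒ q(-1) = (1-q)(-1) ⇒ q = 1/2
P2 indiff ⇒ p·10+(1-p)·5 = p·0+(1-p)·9 ⇒ p(10) = (1-p)(4) ⇒ p = 2/7

p=2/7, q=1/2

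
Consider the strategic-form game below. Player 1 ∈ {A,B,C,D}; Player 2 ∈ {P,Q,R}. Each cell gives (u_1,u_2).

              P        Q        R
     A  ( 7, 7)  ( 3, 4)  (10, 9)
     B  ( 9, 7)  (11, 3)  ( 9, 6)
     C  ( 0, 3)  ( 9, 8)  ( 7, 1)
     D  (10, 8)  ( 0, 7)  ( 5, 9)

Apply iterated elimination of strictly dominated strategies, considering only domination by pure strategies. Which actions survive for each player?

Remaining: P1:{A,B,D} P2:{P,R}

P1 drop C (B beats it: P:9>0 Q:11>9 R:9>7)
P2 drop Q (P beats it: A:7>4 B:7>3 D:8>7)
P1→{A,B,D} P2→{P,R}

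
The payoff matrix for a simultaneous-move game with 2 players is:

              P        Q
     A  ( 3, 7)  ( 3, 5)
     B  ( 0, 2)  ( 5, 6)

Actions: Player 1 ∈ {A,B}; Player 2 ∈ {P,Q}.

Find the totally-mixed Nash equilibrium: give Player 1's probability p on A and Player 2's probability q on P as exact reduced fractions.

P1 indiff ⇒ q·3+(1-q)·3 = q·0+(1-q)·5 ⇒ q(3) = (1-q)(2) ⇒ q = 2/5
P2 indiff ⇒ p·7+(1-p)·2 = p·5+(1-p)·6 ⇒ p(2) = (1-p)(4) ⇒ p = 2/3

P1 mixes 2/3 on A; P2 mixes 2/5 on P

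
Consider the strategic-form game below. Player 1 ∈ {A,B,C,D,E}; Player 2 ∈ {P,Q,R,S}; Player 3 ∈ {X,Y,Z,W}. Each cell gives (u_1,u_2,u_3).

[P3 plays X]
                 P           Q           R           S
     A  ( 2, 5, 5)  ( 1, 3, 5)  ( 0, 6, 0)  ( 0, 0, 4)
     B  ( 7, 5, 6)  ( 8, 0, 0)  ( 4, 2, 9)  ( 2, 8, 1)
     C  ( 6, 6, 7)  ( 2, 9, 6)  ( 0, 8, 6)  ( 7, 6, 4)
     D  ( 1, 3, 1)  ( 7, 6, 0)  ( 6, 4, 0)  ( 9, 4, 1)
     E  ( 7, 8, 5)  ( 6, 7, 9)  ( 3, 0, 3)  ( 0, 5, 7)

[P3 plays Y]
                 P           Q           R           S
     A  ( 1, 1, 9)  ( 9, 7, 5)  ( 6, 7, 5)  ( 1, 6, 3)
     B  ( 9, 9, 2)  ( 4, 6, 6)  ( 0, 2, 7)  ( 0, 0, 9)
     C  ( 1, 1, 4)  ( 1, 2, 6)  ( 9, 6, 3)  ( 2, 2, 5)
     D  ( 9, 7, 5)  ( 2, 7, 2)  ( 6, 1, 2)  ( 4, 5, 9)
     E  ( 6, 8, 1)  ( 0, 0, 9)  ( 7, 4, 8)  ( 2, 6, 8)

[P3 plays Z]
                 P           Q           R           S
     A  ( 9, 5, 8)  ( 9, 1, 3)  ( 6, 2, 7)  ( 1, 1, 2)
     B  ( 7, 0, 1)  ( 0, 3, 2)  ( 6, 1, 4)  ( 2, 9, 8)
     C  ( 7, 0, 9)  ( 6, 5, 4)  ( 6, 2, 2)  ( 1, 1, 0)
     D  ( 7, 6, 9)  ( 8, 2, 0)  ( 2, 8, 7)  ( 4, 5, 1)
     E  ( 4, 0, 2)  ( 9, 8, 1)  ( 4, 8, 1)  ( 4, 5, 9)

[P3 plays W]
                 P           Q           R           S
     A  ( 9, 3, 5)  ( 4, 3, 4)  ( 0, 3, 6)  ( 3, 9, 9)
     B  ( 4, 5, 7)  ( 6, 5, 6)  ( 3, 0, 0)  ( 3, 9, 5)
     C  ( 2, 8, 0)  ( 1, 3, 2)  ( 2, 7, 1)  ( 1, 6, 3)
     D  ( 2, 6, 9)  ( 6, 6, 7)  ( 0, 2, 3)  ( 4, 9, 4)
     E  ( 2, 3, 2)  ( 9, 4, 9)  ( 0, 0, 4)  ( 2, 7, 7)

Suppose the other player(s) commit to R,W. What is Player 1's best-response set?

u_1(A vs R,W) = 0
u_1(B vs R,W) = 3
u_1(C vs R,W) = 2
u_1(D vs R,W) = 0
u_1(E vs R,W) = 0
max payoff 3 at {B}

argmax u_1 = {B}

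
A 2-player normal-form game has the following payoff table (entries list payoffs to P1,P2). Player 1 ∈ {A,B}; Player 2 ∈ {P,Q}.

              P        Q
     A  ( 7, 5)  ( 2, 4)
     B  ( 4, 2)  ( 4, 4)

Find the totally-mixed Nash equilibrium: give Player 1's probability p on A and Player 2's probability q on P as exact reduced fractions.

(p,q) = (2/3, 2/5)

P1 indiff ⇒ q·7+(1-q)·2 = q·4+(1-q)·4 ⇒ q(3) = (1-q)(2) ⇒ q = 2/5
P2 indiff ⇒ p·5+(1-p)·2 = p·4+(1-p)·4 ⇒ p(1) = (1-p)(2) ⇒ p = 2/3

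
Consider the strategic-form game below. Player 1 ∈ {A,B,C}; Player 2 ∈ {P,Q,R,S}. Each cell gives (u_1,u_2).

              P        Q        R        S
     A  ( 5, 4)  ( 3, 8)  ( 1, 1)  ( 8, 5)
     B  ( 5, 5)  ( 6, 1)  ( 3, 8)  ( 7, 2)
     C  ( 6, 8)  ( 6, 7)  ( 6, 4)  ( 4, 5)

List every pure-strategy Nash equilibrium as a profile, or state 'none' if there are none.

(A,P): not NE [P1→C gives 6>5; P2→Q gives 8>4]
(A,Q): not NE [P1→C gives 6>3]
(A,R): not NE [P1→C gives 6>1; P2→Q gives 8>1]
(A,S): not NE [P2→Q gives 8>5]
(B,P): not NE [P1→C gives 6>5; P2→R gives 8>5]
(B,Q): not NE [P2→R gives 8>1]
(B,R): not NE [P1→C gives 6>3]
(B,S): not NE [P1→A gives 8>7; P2→R gives 8>2]
(C,P): NE
(C,Q): not NE [P2→P gives 8>7]
(C,R): not NE [P2→P gives 8>4]
(C,S): not NE [P1→A gives 8>4; P2→P gives 8>5]

PSNE = {(C,P)}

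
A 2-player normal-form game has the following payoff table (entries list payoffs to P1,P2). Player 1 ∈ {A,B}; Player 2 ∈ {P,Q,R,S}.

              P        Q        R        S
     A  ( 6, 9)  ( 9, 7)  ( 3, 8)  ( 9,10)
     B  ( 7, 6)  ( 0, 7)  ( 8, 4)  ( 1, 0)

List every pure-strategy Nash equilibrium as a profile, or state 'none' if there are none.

(A,P): not NE [P1→B gives 7>6; P2→S gives 10>9]
(A,Q): not NE [P2→S gives 10>7]
(A,R): not NE [P1→B gives 8>3; P2→S gives 10>8]
(A,S): NE
(B,P): not NE [P2→Q gives 7>6]
(B,Q): not NE [P1→A gives 9>0]
(B,R): not NE [P2→Q gives 7>4]
(B,S): not NE [P1→A gives 9>1; P2→Q gives 7>0]

NE set: (A,S)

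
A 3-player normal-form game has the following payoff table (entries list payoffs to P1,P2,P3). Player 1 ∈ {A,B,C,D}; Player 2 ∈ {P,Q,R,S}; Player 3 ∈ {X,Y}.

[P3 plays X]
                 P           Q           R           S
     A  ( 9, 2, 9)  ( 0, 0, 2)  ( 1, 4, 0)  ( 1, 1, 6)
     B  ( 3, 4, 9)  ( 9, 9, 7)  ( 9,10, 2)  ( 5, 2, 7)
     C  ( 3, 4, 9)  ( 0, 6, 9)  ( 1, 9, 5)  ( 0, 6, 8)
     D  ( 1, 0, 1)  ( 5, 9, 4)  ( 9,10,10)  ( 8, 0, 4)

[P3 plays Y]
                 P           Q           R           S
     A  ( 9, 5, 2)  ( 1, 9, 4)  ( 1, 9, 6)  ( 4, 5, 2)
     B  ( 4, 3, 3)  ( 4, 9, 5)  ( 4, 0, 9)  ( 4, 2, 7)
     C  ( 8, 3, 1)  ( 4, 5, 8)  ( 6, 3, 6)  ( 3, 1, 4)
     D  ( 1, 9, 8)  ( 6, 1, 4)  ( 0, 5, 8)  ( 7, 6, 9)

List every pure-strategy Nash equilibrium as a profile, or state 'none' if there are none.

NE set: (D,R,X)

(A,P,X): not NE [P2→R gives 4>2]
(A,P,Y): not NE [P2→R gives 9>5; P3→X gives 9>2]
(A,Q,X): not NE [P1→B gives 9>0; P2→R gives 4>0; P3→Y gives 4>2]
(A,Q,Y): not NE [P1→D gives 6>1]
(A,R,X): not NE [P1→D gives 9>1; P3→Y gives 6>0]
(A,R,Y): not NE [P1→C gives 6>1]
(A,S,X): not NE [P1→D gives 8>1; P2→R gives 4>1]
(A,S,Y): not NE [P1→D gives 7>4; P2→R gives 9>5; P3→X gives 6>2]
(B,P,X): not NE [P1→A gives 9>3; P2→R gives 10>4]
(B,P,Y): not NE [P1→A gives 9>4; P2→Q gives 9>3; P3→X gives 9>3]
(B,Q,X): not NE [P2→R gives 10>9]
(B,Q,Y): not NE [P1→D gives 6>4; P3→X gives 7>5]
(B,R,X): not NE [P3→Y gives 9>2]
(B,R,Y): not NE [P1→C gives 6>4; P2→Q gives 9>0]
(B,S,X): not NE [P1→D gives 8>5; P2→R gives 10>2]
(B,S,Y): not NE [P1→D gives 7>4; P2→Q gives 9>2]
(C,P,X): not NE [P1→A gives 9>3; P2→R gives 9>4]
(C,P,Y): not NE [P1→A gives 9>8; P2→Q gives 5>3; P3→X gives 9>1]
(C,Q,X): not NE [P1→B gives 9>0; P2→R gives 9>6]
(C,Q,Y): not NE [P1→D gives 6>4; P3→X gives 9>8]
(C,R,X): not NE [P1→D gives 9>1; P3→Y gives 6>5]
(C,R,Y): not NE [P2→Q gives 5>3]
(C,S,X): not NE [P1→D gives 8>0; P2→R gives 9>6]
(C,S,Y): not NE [P1→D gives 7>3; P2→Q gives 5>1; P3→X gives 8>4]
(D,P,X): not NE [P1→A gives 9>1; P2→R gives 10>0; P3→Y gives 8>1]
(D,P,Y): not NE [P1→A gives 9>1]
(D,Q,X): not NE [P1→B gives 9>5; P2→R gives 10>9]
(D,Q,Y): not NE [P2→P gives 9>1]
(D,R,X): NE
(D,R,Y): not NE [P1→C gives 6>0; P2→P gives 9>5; P3→X gives 10>8]
(D,S,X): not NE [P2→R gives 10>0; P3→Y gives 9>4]
(D,S,Y): not NE [P2→P gives 9>6]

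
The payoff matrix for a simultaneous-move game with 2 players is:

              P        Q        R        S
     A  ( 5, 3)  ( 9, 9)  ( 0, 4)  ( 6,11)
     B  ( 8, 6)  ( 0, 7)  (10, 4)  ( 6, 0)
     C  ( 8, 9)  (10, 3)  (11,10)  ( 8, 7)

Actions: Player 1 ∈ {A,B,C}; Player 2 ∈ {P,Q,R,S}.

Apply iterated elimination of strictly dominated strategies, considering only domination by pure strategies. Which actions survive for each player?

P1 drop A (C beats it: P:8>5 Q:10>9 R:11>0 S:8>6)
P2 drop S (P beats it: B:6>0 C:9>7)
P1→{B,C} P2→{P,Q,R}

IESDS → P1:{B,C} P2:{P,Q,R}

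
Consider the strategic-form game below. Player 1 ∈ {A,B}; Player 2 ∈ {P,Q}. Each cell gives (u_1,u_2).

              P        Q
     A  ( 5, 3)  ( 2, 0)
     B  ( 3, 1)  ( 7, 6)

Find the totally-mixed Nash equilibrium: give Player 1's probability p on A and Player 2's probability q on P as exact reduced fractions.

P1 indiff ⇒ q·5+(1-q)·2 = q·3+(1-q)·7 ⇒ q(2) = (1-q)(5) ⇒ q = 5/7
P2 indiff ⇒ p·3+(1-p)·1 = p·0+(1-p)·6 ⇒ p(3) = (1-p)(5) ⇒ p = 5/8

p=5/8, q=5/7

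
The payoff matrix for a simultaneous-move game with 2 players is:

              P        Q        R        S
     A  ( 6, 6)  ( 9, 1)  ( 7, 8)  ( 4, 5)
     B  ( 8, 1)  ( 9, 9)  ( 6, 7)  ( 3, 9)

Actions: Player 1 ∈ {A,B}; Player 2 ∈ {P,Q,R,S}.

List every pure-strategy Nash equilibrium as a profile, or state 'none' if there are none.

(A,P): not NE [P1→B gives 8>6; P2→R gives 8>6]
(A,Q): not NE [P2→R gives 8>1]
(A,R): NE
(A,S): not NE [P2→R gives 8>5]
(B,P): not NE [P2→S gives 9>1]
(B,Q): NE
(B,R): not NE [P1→A gives 7>6; P2→S gives 9>7]
(B,S): not NE [P1→A gives 4>3]

Nash profiles: (A,R), (B,Q)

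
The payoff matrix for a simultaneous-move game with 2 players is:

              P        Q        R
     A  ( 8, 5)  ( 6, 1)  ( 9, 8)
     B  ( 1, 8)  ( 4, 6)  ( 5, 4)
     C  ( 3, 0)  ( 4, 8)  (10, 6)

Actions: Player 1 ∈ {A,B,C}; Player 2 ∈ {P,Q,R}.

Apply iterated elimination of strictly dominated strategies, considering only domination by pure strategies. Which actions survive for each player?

IESDS → P1:{A,C} P2:{Q,R}

P1 drop B (A beats it: P:8>1 Q:6>4 R:9>5)
P2 drop P (R beats it: A:8>5 C:6>0)
P1→{A,C} P2→{Q,R}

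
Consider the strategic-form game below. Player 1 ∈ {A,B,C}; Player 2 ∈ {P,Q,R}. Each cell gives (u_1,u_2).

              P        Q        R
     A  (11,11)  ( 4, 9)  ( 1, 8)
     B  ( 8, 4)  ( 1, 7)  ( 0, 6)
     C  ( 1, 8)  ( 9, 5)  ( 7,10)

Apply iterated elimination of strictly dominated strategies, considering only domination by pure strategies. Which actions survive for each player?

Survivors P1:{A,C} P2:{P,R}

P1 drop B (A beats it: P:11>8 Q:4>1 R:1>0)
P2 drop Q (P beats it: A:11>9 C:8>5)
P1→{A,C} P2→{P,R}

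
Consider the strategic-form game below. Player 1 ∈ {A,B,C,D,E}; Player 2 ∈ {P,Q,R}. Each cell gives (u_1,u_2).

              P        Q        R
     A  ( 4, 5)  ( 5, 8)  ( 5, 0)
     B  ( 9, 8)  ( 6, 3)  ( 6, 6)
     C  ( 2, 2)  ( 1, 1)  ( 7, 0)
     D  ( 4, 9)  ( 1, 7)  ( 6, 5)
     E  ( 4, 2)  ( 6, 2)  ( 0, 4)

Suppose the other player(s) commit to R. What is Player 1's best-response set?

u_1(A vs R) = 5
u_1(B vs R) = 6
u_1(C vs R) = 7
u_1(D vs R) = 6
u_1(E vs R) = 0
max payoff 7 at {C}

argmax u_1 = {C}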